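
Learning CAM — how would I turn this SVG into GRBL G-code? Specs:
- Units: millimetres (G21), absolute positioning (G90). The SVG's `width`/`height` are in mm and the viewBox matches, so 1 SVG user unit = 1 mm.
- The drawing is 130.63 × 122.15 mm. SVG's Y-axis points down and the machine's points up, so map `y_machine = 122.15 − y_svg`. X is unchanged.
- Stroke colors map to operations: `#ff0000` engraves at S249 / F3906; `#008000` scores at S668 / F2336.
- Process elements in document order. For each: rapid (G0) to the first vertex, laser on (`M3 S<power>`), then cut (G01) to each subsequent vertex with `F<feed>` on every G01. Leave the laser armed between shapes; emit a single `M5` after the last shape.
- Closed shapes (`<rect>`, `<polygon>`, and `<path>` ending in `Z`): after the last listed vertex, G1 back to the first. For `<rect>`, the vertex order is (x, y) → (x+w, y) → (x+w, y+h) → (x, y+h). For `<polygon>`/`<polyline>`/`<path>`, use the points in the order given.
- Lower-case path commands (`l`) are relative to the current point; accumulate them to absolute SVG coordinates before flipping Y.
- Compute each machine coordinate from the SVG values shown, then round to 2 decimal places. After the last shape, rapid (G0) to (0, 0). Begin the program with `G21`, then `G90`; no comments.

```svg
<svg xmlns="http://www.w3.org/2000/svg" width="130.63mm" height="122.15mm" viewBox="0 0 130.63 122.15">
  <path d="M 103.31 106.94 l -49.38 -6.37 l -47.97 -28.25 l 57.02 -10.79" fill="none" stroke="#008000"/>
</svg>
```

Since the viewBox matches the mm dimensions, user units are millimetres directly. The only transform is the Y-flip y_m = 122.15 − y_svg.

Shape 1 is a open polyline drawn with `<path>`. Its stroke #008000 means score at S668, F2336. After flipping Y the toolpath is (103.31,15.21) → (53.93,21.58) → (5.96,49.83) → (62.98,60.62).

G21
G90
G0 X103.31 Y15.21
M3 S668
G01 X53.93 Y21.58 F2336
G01 X5.96 Y49.83 F2336
G01 X62.98 Y60.62 F2336
M5
G0 X0.00 Y0.00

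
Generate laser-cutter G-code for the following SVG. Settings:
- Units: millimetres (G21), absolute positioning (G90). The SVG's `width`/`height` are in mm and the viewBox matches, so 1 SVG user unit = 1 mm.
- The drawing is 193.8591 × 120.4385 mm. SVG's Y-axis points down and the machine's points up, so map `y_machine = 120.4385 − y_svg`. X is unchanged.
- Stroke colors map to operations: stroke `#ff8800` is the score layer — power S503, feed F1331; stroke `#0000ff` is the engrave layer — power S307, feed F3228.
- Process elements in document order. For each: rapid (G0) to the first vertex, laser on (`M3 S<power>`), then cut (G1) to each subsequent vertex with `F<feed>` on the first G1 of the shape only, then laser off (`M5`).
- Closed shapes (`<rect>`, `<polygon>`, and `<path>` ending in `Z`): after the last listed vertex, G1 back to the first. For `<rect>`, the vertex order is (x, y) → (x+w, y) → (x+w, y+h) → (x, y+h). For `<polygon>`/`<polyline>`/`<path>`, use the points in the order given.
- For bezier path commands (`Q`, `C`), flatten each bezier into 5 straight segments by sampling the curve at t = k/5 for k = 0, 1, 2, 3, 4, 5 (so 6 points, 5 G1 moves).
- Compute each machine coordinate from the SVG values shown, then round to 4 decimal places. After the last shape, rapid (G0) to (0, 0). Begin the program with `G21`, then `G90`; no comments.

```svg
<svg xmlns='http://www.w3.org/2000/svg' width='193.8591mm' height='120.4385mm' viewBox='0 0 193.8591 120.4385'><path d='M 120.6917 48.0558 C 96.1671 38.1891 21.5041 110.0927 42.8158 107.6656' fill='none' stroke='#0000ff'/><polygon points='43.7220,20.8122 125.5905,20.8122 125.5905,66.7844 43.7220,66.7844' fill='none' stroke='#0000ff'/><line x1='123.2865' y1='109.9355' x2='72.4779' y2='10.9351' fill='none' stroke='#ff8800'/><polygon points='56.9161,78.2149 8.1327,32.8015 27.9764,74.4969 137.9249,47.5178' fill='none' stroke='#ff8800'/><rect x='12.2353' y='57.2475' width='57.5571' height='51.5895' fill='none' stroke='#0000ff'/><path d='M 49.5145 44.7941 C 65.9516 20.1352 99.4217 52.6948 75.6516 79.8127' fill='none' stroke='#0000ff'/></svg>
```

G21
G90
G0 X120.6917 Y72.3827
M3 S307
G1 X101.1292 Y69.7391 F3228
G1 X76.5470 Y54.9635
G1 X53.9584 Y35.5487
G1 X40.3768 Y18.9875
G1 X42.8158 Y12.7729
M5
G0 X43.7220 Y99.6263
M3 S307
G1 X125.5905 Y99.6263 F3228
G1 X125.5905 Y53.6541
G1 X43.7220 Y53.6541
G1 X43.7220 Y99.6263
M5
G0 X123.2865 Y10.5030
M3 S503
G1 X72.4779 Y109.5034 F1331
M5
G0 X56.9161 Y42.2236
M3 S503
G1 X8.1327 Y87.6370 F1331
G1 X27.9764 Y45.9416
G1 X137.9249 Y72.9207
G1 X56.9161 Y42.2236
M5
G0 X12.2353 Y63.1910
M3 S307
G1 X69.7924 Y63.1910 F3228
G1 X69.7924 Y11.6015
G1 X12.2353 Y11.6015
G1 X12.2353 Y63.1910
M5
G0 X49.5145 Y75.6444
M3 S307
G1 X60.8265 Y84.0748 F3228
G1 X72.6614 Y81.7805
G1 X81.4539 Y71.7690
G1 X83.6390 Y57.0483
G1 X75.6516 Y40.6258
M5
G0 X0.0000 Y0.0000

Since the viewBox matches the mm dimensions, user units are millimetres directly. The only transform is the Y-flip y_m = 120.4385 − y_svg.

Shape 1 is a cubic bezier drawn with `<path>`. Its stroke #0000ff means engrave at S307, F3228. After flipping Y the toolpath is (120.6917,72.3827) → (101.1292,69.7391) → (76.5470,54.9635) → (53.9584,35.5487) → (40.3768,18.9875) → (42.8158,12.7729).

Shape 2 is a rectangle drawn with `<polygon>`. Its stroke #0000ff means engrave at S307, F3228. After flipping Y the toolpath is (43.7220,99.6263) → (125.5905,99.6263) → (125.5905,53.6541) → (43.7220,53.6541) → (43.7220,99.6263), returning to the start.

Shape 3 is a line segment drawn with `<line>`. Its stroke #ff8800 means score at S503, F1331. After flipping Y the toolpath is (123.2865,10.5030) → (72.4779,109.5034).

Shape 4 is a closed polygon drawn with `<polygon>`. Its stroke #ff8800 means score at S503, F1331. After flipping Y the toolpath is (56.9161,42.2236) → (8.1327,87.6370) → (27.9764,45.9416) → (137.9249,72.9207) → (56.9161,42.2236), returning to the start.

Shape 5 is a rectangle drawn with `<rect>`. Its stroke #0000ff means engrave at S307, F3228. After flipping Y the toolpath is (12.2353,63.1910) → (69.7924,63.1910) → (69.7924,11.6015) → (12.2353,11.6015) → (12.2353,63.1910), returning to the start.

Shape 6 is a cubic bezier drawn with `<path>`. Its stroke #0000ff means engrave at S307, F3228. After flipping Y the toolpath is (49.5145,75.6444) → (60.8265,84.0748) → (72.6614,81.7805) → (81.4539,71.7690) → (83.6390,57.0483) → (75.6516,40.6258).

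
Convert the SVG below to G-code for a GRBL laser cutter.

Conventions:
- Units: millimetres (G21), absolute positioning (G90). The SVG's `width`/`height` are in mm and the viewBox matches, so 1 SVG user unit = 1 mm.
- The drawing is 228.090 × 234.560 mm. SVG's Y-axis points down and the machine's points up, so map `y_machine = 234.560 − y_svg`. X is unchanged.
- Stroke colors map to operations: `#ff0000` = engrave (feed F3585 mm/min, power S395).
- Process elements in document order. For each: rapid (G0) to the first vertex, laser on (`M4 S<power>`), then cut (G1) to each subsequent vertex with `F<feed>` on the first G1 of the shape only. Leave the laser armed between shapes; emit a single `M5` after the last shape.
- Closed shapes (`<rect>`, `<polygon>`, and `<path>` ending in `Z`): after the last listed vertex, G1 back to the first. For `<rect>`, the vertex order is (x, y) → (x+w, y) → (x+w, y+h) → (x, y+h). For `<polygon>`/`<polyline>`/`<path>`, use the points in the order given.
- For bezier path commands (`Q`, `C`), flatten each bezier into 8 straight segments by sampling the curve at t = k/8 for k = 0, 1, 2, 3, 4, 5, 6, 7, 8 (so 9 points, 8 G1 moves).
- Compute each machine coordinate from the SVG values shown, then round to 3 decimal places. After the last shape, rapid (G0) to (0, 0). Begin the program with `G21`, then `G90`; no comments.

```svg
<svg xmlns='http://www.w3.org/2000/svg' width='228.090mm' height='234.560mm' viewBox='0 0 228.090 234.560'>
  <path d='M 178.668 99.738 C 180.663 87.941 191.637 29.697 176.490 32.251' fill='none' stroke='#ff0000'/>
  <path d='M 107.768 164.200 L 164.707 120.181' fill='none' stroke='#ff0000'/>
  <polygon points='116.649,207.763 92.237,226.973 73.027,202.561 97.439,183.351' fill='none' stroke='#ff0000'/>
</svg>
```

viewBox `0 0 228.090 234.560` with mm width/height → 1 unit = 1 mm. Flip: y_m = 234.560 − y_svg.

**Shape 1** — `<path>` cubic bezier, stroke `#ff0000` → engrave (S395, F3585). Control points (SVG): P0=(178.668,99.738), P1=(180.663,87.941), P2=(191.637,29.697), P3=(176.490,32.251); sampled at t=k/8. Machine vertices: (178.668,134.822) → (179.768,141.214) → (181.299,150.703) → (182.849,162.033) → (184.007,173.947) → (184.362,185.189) → (183.501,194.501) → (181.014,200.626) → (176.490,202.309). Open path.

**Shape 2** — `<path>` line segment, stroke `#ff0000` → engrave (S395, F3585). Machine vertices: (107.768,70.360) → (164.707,114.379). Open path.

**Shape 3** — `<polygon>` regular polygon, stroke `#ff0000` → engrave (S395, F3585). Machine vertices: (116.649,26.797) → (92.237,7.587) → (73.027,31.999) → (97.439,51.209) → (116.649,26.797). Closed: final G1 returns to the first vertex.

G21
G90
G0 X178.668 Y134.822
M4 S395
G1 X179.768 Y141.214 F3585
G1 X181.299 Y150.703
G1 X182.849 Y162.033
G1 X184.007 Y173.947
G1 X184.362 Y185.189
G1 X183.501 Y194.501
G1 X181.014 Y200.626
G1 X176.490 Y202.309
G0 X107.768 Y70.360
M4 S395
G1 X164.707 Y114.379 F3585
G0 X116.649 Y26.797
M4 S395
G1 X92.237 Y7.587 F3585
G1 X73.027 Y31.999
G1 X97.439 Y51.209
G1 X116.649 Y26.797
M5
G0 X0.000 Y0.000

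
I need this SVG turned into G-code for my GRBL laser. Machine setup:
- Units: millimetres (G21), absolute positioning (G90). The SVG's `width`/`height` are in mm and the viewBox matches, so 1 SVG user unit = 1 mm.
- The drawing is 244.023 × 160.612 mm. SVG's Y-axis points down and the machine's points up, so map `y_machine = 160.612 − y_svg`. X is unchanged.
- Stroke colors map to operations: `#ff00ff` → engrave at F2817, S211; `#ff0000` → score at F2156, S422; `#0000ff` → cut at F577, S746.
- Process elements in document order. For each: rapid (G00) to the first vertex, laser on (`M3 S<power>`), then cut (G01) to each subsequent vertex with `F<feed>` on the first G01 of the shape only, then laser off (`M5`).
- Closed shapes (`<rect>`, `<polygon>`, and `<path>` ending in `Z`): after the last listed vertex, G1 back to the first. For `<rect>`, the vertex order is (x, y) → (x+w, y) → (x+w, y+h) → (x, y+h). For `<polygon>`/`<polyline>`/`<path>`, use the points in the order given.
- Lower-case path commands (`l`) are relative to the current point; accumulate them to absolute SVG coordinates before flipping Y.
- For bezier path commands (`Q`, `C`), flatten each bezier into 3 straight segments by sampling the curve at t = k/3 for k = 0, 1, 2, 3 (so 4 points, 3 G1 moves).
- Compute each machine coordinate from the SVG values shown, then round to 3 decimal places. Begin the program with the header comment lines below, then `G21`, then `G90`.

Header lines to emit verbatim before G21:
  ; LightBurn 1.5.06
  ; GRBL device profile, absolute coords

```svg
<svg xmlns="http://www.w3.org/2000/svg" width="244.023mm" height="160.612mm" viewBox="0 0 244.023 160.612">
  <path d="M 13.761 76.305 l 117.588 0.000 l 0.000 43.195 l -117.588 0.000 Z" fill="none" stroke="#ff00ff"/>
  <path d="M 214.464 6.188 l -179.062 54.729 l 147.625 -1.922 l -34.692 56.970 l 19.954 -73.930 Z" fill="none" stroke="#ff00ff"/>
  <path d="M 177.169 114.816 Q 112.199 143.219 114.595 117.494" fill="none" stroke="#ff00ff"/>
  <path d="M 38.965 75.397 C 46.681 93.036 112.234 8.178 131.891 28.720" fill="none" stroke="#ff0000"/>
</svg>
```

viewBox `0 0 244.023 160.612` with mm width/height → 1 unit = 1 mm. Flip: y_m = 160.612 − y_svg.

**Shape 1** — `<path>` rectangle, stroke `#ff00ff` → engrave (S211, F2817). Machine vertices: (13.761,84.307) → (131.349,84.307) → (131.349,41.112) → (13.761,41.112) → (13.761,84.307). Closed: final G1 returns to the first vertex.

**Shape 2** — `<path>` closed polygon, stroke `#ff00ff` → engrave (S211, F2817). Machine vertices: (214.464,154.424) → (35.402,99.695) → (183.027,101.617) → (148.335,44.647) → (168.289,118.577) → (214.464,154.424). Closed: final G1 returns to the first vertex.

**Shape 3** — `<path>` quadratic bezier, stroke `#ff00ff` → engrave (S211, F2817). Control points (SVG): P0=(177.169,114.816), P1=(112.199,143.219), P2=(114.595,117.494); sampled at t=k/3. Machine vertices: (177.169,45.796) → (141.341,32.875) → (120.483,31.982) → (114.595,43.118). Open path.

**Shape 4** — `<path>` cubic bezier, stroke `#ff0000` → score (S422, F2156). Control points (SVG): P0=(38.965,75.397), P1=(46.681,93.036), P2=(112.234,8.178), P3=(131.891,28.720); sampled at t=k/3. Machine vertices: (38.965,85.215) → (62.118,94.042) → (100.777,125.001) → (131.891,131.892). Open path.

; LightBurn 1.5.06
; GRBL device profile, absolute coords
G21
G90
G00 X13.761 Y84.307
M3 S211
G01 X131.349 Y84.307 F2817
G01 X131.349 Y41.112
G01 X13.761 Y41.112
G01 X13.761 Y84.307
M5
G00 X214.464 Y154.424
M3 S211
G01 X35.402 Y99.695 F2817
G01 X183.027 Y101.617
G01 X148.335 Y44.647
G01 X168.289 Y118.577
G01 X214.464 Y154.424
M5
G00 X177.169 Y45.796
M3 S211
G01 X141.341 Y32.875 F2817
G01 X120.483 Y31.982
G01 X114.595 Y43.118
M5
G00 X38.965 Y85.215
M3 S422
G01 X62.118 Y94.042 F2156
G01 X100.777 Y125.001
G01 X131.891 Y131.892
M5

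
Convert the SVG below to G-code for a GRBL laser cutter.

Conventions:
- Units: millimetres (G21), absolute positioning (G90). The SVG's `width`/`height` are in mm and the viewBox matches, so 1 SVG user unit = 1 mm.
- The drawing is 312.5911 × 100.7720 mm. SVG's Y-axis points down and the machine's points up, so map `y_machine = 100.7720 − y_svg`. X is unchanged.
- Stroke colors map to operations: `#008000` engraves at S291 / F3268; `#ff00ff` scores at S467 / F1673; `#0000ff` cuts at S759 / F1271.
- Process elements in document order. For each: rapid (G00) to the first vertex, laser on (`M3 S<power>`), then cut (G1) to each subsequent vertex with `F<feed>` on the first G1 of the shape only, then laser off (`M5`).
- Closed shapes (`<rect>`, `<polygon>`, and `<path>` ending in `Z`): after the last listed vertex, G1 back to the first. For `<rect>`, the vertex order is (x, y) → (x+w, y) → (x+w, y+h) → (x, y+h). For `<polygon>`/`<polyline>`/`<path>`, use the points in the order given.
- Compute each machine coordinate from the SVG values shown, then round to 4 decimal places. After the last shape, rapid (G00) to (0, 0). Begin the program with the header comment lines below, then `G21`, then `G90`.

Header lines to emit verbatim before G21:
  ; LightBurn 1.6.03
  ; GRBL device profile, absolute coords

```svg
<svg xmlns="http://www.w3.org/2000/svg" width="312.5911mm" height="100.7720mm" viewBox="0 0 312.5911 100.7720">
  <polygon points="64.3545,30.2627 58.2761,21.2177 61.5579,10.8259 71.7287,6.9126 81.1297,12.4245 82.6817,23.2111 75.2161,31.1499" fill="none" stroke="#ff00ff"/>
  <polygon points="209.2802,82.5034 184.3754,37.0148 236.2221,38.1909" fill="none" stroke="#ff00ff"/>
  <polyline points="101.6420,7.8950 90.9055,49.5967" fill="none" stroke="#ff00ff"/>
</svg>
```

1 u = 1 mm; y_m = 100.7720 − y.

[1] `<polygon>` regular polygon, #ff00ff→score S467 F1673: (64.3545,70.5093) → (58.2761,79.5543) → (61.5579,89.9461) → (71.7287,93.8594) → (81.1297,88.3475) → (82.6817,77.5609) → (75.2161,69.6221) → (64.3545,70.5093) (closed)

[2] `<polygon>` regular polygon, #ff00ff→score S467 F1673: (209.2802,18.2686) → (184.3754,63.7572) → (236.2221,62.5811) → (209.2802,18.2686) (closed)

[3] `<polyline>` line segment, #ff00ff→score S467 F1673: (101.6420,92.8770) → (90.9055,51.1753)

; LightBurn 1.6.03
; GRBL device profile, absolute coords
G21
G90
G00 X64.3545 Y70.5093
M3 S467
G1 X58.2761 Y79.5543 F1673
G1 X61.5579 Y89.9461
G1 X71.7287 Y93.8594
G1 X81.1297 Y88.3475
G1 X82.6817 Y77.5609
G1 X75.2161 Y69.6221
G1 X64.3545 Y70.5093
M5
G00 X209.2802 Y18.2686
M3 S467
G1 X184.3754 Y63.7572 F1673
G1 X236.2221 Y62.5811
G1 X209.2802 Y18.2686
M5
G00 X101.6420 Y92.8770
M3 S467
G1 X90.9055 Y51.1753 F1673
M5
G00 X0.0000 Y0.0000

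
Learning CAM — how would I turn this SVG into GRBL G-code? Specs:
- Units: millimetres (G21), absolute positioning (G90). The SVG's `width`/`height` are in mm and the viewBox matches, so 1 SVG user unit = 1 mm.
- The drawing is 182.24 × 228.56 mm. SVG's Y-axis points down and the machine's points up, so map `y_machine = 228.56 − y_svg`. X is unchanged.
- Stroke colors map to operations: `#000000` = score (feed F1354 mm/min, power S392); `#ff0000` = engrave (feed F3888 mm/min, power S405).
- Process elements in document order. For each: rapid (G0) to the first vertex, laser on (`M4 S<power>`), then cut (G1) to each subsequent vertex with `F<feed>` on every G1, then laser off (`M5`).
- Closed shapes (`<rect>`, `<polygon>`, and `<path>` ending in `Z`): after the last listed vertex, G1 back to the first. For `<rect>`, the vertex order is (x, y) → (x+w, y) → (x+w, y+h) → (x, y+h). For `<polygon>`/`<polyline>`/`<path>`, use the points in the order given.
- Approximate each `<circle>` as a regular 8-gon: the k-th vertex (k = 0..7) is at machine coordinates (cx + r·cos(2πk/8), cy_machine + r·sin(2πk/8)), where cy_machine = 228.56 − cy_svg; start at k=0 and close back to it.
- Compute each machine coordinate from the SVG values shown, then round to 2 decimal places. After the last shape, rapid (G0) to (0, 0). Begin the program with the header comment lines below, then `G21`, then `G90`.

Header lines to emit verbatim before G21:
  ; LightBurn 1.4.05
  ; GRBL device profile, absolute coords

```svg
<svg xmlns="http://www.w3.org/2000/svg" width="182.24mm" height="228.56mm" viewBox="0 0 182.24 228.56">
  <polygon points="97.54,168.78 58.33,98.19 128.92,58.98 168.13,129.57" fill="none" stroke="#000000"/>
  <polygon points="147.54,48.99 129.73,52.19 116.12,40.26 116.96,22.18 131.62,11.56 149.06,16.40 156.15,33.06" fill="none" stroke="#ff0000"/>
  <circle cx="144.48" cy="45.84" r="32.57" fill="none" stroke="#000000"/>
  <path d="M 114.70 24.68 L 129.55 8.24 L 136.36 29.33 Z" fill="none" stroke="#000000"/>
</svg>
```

; LightBurn 1.4.05
; GRBL device profile, absolute coords
G21
G90
G0 X97.54 Y59.78
M4 S392
G1 X58.33 Y130.37 F1354
G1 X128.92 Y169.58 F1354
G1 X168.13 Y98.99 F1354
G1 X97.54 Y59.78 F1354
M5
G0 X147.54 Y179.57
M4 S405
G1 X129.73 Y176.37 F3888
G1 X116.12 Y188.30 F3888
G1 X116.96 Y206.38 F3888
G1 X131.62 Y217.00 F3888
G1 X149.06 Y212.16 F3888
G1 X156.15 Y195.50 F3888
G1 X147.54 Y179.57 F3888
M5
G0 X177.05 Y182.72
M4 S392
G1 X167.51 Y205.75 F1354
G1 X144.48 Y215.29 F1354
G1 X121.45 Y205.75 F1354
G1 X111.91 Y182.72 F1354
G1 X121.45 Y159.69 F1354
G1 X144.48 Y150.15 F1354
G1 X167.51 Y159.69 F1354
G1 X177.05 Y182.72 F1354
M5
G0 X114.70 Y203.88
M4 S392
G1 X129.55 Y220.32 F1354
G1 X136.36 Y199.23 F1354
G1 X114.70 Y203.88 F1354
M5
G0 X0.00 Y0.00

Since the viewBox matches the mm dimensions, user units are millimetres directly. The only transform is the Y-flip y_m = 228.56 − y_svg.

Shape 1 is a regular polygon drawn with `<polygon>`. Its stroke #000000 means score at S392, F1354. After flipping Y the toolpath is (97.54,59.78) → (58.33,130.37) → (128.92,169.58) → (168.13,98.99) → (97.54,59.78), returning to the start.

Shape 2 is a regular polygon drawn with `<polygon>`. Its stroke #ff0000 means engrave at S405, F3888. After flipping Y the toolpath is (147.54,179.57) → (129.73,176.37) → (116.12,188.30) → (116.96,206.38) → (131.62,217.00) → (149.06,212.16) → (156.15,195.50) → (147.54,179.57), returning to the start.

Shape 3 is a circle drawn with `<circle>`. Its stroke #000000 means score at S392, F1354. After flipping Y the toolpath is (177.05,182.72) → (167.51,205.75) → (144.48,215.29) → (121.45,205.75) → (111.91,182.72) → (121.45,159.69) → (144.48,150.15) → (167.51,159.69) → (177.05,182.72), returning to the start.

Shape 4 is a regular polygon drawn with `<path>`. Its stroke #000000 means score at S392, F1354. After flipping Y the toolpath is (114.70,203.88) → (129.55,220.32) → (136.36,199.23) → (114.70,203.88), returning to the start.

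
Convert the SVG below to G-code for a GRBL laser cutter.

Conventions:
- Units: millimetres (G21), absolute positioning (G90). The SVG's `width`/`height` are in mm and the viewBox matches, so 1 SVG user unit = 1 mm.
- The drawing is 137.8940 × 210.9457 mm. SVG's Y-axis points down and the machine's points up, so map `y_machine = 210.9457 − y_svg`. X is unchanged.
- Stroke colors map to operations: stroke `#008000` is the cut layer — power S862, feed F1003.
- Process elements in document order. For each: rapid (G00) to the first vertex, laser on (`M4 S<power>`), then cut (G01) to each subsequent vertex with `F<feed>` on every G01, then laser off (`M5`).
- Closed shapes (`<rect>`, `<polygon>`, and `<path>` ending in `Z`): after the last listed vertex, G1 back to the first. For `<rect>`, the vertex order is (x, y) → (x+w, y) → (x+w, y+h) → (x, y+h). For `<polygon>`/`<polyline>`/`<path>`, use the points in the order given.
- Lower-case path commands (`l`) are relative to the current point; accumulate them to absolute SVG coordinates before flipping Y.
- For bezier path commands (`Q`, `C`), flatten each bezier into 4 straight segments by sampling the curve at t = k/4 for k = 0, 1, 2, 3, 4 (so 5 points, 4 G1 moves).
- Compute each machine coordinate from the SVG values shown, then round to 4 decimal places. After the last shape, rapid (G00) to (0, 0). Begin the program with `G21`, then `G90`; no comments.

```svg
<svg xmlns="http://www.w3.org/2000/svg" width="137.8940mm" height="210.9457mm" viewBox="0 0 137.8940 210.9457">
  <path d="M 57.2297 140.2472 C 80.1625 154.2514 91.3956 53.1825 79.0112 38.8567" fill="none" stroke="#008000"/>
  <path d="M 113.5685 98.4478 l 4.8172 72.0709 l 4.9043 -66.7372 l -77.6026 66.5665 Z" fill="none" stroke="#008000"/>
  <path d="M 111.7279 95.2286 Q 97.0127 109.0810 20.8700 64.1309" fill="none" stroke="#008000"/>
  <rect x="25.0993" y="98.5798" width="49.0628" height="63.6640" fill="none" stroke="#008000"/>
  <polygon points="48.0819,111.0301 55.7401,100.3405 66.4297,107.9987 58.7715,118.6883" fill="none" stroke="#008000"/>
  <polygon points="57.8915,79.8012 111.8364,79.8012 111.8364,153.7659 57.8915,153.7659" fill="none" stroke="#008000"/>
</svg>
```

G21
G90
G00 X57.2297 Y70.6985
M4 S862
G01 X72.0494 Y78.6182 F1003
G01 X81.3644 Y110.7700 F1003
G01 X84.0574 Y148.2337 F1003
G01 X79.0112 Y172.0890 F1003
M5
G00 X113.5685 Y112.4979
M4 S862
G01 X118.3857 Y40.4270 F1003
G01 X123.2900 Y107.1642 F1003
G01 X45.6874 Y40.5977 F1003
G01 X113.5685 Y112.4979 F1003
M5
G00 X111.7279 Y115.7171
M4 S862
G01 X100.5311 Y112.4661 F1003
G01 X81.6558 Y116.5653 F1003
G01 X55.1021 Y128.0149 F1003
G01 X20.8700 Y146.8148 F1003
M5
G00 X25.0993 Y112.3659
M4 S862
G01 X74.1621 Y112.3659 F1003
G01 X74.1621 Y48.7019 F1003
G01 X25.0993 Y48.7019 F1003
G01 X25.0993 Y112.3659 F1003
M5
G00 X48.0819 Y99.9156
M4 S862
G01 X55.7401 Y110.6052 F1003
G01 X66.4297 Y102.9470 F1003
G01 X58.7715 Y92.2574 F1003
G01 X48.0819 Y99.9156 F1003
M5
G00 X57.8915 Y131.1445
M4 S862
G01 X111.8364 Y131.1445 F1003
G01 X111.8364 Y57.1798 F1003
G01 X57.8915 Y57.1798 F1003
G01 X57.8915 Y131.1445 F1003
M5
G00 X0.0000 Y0.0000

1 u = 1 mm; y_m = 210.9457 − y.

[1] `<path>` cubic bezier, #008000→cut S862 F1003: (57.2297,70.6985) → (72.0494,78.6182) → (81.3644,110.7700) → (84.0574,148.2337) → (79.0112,172.0890)

[2] `<path>` closed polygon, #008000→cut S862 F1003: (113.5685,112.4979) → (118.3857,40.4270) → (123.2900,107.1642) → (45.6874,40.5977) → (113.5685,112.4979) (closed)

[3] `<path>` quadratic bezier, #008000→cut S862 F1003: (111.7279,115.7171) → (100.5311,112.4661) → (81.6558,116.5653) → (55.1021,128.0149) → (20.8700,146.8148)

[4] `<rect>` rectangle, #008000→cut S862 F1003: (25.0993,112.3659) → (74.1621,112.3659) → (74.1621,48.7019) → (25.0993,48.7019) → (25.0993,112.3659) (closed)

[5] `<polygon>` regular polygon, #008000→cut S862 F1003: (48.0819,99.9156) → (55.7401,110.6052) → (66.4297,102.9470) → (58.7715,92.2574) → (48.0819,99.9156) (closed)

[6] `<polygon>` rectangle, #008000→cut S862 F1003: (57.8915,131.1445) → (111.8364,131.1445) → (111.8364,57.1798) → (57.8915,57.1798) → (57.8915,131.1445) (closed)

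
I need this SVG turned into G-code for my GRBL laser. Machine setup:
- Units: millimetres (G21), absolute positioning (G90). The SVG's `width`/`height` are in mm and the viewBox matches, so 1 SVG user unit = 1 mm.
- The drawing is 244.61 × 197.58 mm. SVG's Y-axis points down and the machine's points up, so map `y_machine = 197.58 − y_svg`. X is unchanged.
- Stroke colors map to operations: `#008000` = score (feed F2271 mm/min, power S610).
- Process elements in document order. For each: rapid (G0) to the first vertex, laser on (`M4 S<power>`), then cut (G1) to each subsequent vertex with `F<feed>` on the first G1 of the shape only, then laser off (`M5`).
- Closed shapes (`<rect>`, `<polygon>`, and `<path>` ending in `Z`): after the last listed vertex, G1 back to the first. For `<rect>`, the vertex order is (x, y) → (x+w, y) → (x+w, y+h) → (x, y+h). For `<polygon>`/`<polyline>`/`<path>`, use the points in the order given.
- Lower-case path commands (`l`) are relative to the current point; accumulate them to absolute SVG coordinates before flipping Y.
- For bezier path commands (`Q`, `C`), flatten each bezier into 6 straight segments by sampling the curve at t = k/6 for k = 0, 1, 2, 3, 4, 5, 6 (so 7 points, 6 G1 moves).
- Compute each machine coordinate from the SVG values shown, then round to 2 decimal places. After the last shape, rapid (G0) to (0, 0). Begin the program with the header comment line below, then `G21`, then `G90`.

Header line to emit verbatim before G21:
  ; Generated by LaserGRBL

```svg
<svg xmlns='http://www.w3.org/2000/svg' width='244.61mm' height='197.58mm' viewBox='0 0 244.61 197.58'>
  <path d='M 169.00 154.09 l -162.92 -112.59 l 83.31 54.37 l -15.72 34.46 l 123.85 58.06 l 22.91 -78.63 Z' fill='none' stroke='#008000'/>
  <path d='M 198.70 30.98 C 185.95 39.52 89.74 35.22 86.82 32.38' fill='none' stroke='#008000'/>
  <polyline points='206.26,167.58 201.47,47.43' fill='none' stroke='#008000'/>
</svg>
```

; Generated by LaserGRBL
G21
G90
G0 X169.00 Y43.49
M4 S610
G1 X6.08 Y156.08 F2271
G1 X89.39 Y101.71
G1 X73.67 Y67.25
G1 X197.52 Y9.19
G1 X220.43 Y87.82
G1 X169.00 Y43.49
M5
G0 X198.70 Y166.60
M4 S610
G1 X186.19 Y163.33 F2271
G1 X164.68 Y161.81
G1 X139.07 Y161.63
G1 X114.29 Y162.40
G1 X95.24 Y163.72
G1 X86.82 Y165.20
M5
G0 X206.26 Y30.00
M4 S610
G1 X201.47 Y150.15 F2271
M5
G0 X0.00 Y0.00

1 u = 1 mm; y_m = 197.58 − y.

[1] `<path>` closed polygon, #008000→score S610 F2271: (169.00,43.49) → (6.08,156.08) → (89.39,101.71) → (73.67,67.25) → (197.52,9.19) → (220.43,87.82) → (169.00,43.49) (closed)

[2] `<path>` cubic bezier, #008000→score S610 F2271: (198.70,166.60) → (186.19,163.33) → (164.68,161.81) → (139.07,161.63) → (114.29,162.40) → (95.24,163.72) → (86.82,165.20)

[3] `<polyline>` line segment, #008000→score S610 F2271: (206.26,30.00) → (201.47,150.15)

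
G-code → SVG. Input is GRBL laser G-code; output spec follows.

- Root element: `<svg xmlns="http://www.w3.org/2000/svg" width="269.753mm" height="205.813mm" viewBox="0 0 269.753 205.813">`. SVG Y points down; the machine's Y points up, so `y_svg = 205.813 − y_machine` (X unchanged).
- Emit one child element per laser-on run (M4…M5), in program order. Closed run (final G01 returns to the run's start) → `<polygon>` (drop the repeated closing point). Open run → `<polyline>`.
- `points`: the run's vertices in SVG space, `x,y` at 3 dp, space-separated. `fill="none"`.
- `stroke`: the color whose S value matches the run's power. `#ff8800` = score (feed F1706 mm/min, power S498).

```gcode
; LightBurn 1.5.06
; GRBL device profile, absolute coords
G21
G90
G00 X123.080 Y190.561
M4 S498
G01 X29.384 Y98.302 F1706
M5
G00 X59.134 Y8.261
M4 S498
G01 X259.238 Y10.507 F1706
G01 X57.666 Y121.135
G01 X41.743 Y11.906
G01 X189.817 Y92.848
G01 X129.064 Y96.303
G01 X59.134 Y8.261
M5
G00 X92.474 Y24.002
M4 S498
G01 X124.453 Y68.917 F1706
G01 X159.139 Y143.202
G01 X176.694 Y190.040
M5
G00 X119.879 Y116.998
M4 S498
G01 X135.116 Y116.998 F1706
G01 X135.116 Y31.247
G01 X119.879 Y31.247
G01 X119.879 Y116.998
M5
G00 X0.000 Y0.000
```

Each laser-on run becomes one SVG element. Flip Y back into SVG space with y_svg = 205.813 − y_machine. Every run uses S498, so all elements get stroke `#ff8800` (score).

Run 1: The run is open, so emit a `<polyline>` with points (Y-flipped): 123.080,15.252 29.384,107.511.

Run 2: The run returns to its start, so emit a `<polygon>` with points (Y-flipped): 59.134,197.552 259.238,195.306 57.666,84.678 41.743,193.907 189.817,112.965 129.064,109.510.

Run 3: The run is open, so emit a `<polyline>` with points (Y-flipped): 92.474,181.811 124.453,136.896 159.139,62.611 176.694,15.773.

Run 4: The run returns to its start, so emit a `<polygon>` with points (Y-flipped): 119.879,88.815 135.116,88.815 135.116,174.566 119.879,174.566.

<svg xmlns="http://www.w3.org/2000/svg" width="269.753mm" height="205.813mm" viewBox="0 0 269.753 205.813">
  <polyline points="123.080,15.252 29.384,107.511" fill="none" stroke="#ff8800"/>
  <polygon points="59.134,197.552 259.238,195.306 57.666,84.678 41.743,193.907 189.817,112.965 129.064,109.510" fill="none" stroke="#ff8800"/>
  <polyline points="92.474,181.811 124.453,136.896 159.139,62.611 176.694,15.773" fill="none" stroke="#ff8800"/>
  <polygon points="119.879,88.815 135.116,88.815 135.116,174.566 119.879,174.566" fill="none" stroke="#ff8800"/>
</svg>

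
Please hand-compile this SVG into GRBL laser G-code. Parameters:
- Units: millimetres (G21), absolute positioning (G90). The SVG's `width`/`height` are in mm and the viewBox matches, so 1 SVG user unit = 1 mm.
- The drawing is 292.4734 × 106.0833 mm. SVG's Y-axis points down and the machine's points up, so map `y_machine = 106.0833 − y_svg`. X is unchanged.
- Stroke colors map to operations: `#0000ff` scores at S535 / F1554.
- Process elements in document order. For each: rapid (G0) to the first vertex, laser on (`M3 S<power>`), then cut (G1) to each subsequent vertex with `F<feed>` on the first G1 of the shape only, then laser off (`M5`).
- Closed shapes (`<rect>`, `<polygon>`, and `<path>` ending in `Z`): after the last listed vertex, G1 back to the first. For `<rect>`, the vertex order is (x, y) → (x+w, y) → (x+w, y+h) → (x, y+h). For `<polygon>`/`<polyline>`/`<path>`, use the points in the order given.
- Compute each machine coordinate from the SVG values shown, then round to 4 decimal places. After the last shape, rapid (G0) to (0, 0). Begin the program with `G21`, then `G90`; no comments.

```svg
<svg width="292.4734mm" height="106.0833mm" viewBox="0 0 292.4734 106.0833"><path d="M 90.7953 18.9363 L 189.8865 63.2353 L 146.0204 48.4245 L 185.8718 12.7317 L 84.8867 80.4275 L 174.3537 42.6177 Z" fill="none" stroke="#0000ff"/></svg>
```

viewBox `0 0 292.4734 106.0833` with mm width/height → 1 unit = 1 mm. Flip: y_m = 106.0833 − y_svg.

**Shape 1** — `<path>` closed polygon, stroke `#0000ff` → score (S535, F1554). Machine vertices: (90.7953,87.1470) → (189.8865,42.8480) → (146.0204,57.6588) → (185.8718,93.3516) → (84.8867,25.6558) → (174.3537,63.4656) → (90.7953,87.1470). Closed: final G1 returns to the first vertex.

G21
G90
G0 X90.7953 Y87.1470
M3 S535
G1 X189.8865 Y42.8480 F1554
G1 X146.0204 Y57.6588
G1 X185.8718 Y93.3516
G1 X84.8867 Y25.6558
G1 X174.3537 Y63.4656
G1 X90.7953 Y87.1470
M5
G0 X0.0000 Y0.0000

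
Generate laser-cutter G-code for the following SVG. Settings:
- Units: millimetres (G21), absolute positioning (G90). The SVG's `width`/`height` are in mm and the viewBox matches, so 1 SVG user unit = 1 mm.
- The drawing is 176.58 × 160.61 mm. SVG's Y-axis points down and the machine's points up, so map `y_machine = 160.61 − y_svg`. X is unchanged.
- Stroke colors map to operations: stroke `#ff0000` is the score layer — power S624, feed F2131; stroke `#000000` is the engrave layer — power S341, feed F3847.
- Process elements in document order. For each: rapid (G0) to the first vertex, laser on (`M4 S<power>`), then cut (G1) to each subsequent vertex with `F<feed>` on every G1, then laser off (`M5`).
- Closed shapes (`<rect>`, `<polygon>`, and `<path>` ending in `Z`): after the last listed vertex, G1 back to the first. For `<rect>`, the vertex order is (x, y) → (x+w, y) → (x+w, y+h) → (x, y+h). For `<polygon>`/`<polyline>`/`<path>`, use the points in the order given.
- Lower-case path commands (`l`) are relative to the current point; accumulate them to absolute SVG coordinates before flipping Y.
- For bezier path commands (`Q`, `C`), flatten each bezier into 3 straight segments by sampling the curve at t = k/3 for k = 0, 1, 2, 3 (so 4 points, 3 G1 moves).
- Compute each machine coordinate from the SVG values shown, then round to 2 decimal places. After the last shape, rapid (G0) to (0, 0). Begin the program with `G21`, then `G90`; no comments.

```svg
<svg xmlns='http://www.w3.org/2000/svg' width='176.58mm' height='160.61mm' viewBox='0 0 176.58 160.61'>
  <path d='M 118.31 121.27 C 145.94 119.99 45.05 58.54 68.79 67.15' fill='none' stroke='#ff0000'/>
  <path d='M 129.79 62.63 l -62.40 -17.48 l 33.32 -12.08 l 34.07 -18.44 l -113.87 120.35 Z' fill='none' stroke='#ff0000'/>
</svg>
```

1 u = 1 mm; y_m = 160.61 − y.

[1] `<path>` cubic bezier, #ff0000→score S624 F2131: (118.31,39.34) → (112.48,55.85) → (77.22,83.54) → (68.79,93.46)

[2] `<path>` closed polygon, #ff0000→score S624 F2131: (129.79,97.98) → (67.39,115.46) → (100.71,127.54) → (134.78,145.98) → (20.91,25.63) → (129.79,97.98) (closed)

G21
G90
G0 X118.31 Y39.34
M4 S624
G1 X112.48 Y55.85 F2131
G1 X77.22 Y83.54 F2131
G1 X68.79 Y93.46 F2131
M5
G0 X129.79 Y97.98
M4 S624
G1 X67.39 Y115.46 F2131
G1 X100.71 Y127.54 F2131
G1 X134.78 Y145.98 F2131
G1 X20.91 Y25.63 F2131
G1 X129.79 Y97.98 F2131
M5
G0 X0.00 Y0.00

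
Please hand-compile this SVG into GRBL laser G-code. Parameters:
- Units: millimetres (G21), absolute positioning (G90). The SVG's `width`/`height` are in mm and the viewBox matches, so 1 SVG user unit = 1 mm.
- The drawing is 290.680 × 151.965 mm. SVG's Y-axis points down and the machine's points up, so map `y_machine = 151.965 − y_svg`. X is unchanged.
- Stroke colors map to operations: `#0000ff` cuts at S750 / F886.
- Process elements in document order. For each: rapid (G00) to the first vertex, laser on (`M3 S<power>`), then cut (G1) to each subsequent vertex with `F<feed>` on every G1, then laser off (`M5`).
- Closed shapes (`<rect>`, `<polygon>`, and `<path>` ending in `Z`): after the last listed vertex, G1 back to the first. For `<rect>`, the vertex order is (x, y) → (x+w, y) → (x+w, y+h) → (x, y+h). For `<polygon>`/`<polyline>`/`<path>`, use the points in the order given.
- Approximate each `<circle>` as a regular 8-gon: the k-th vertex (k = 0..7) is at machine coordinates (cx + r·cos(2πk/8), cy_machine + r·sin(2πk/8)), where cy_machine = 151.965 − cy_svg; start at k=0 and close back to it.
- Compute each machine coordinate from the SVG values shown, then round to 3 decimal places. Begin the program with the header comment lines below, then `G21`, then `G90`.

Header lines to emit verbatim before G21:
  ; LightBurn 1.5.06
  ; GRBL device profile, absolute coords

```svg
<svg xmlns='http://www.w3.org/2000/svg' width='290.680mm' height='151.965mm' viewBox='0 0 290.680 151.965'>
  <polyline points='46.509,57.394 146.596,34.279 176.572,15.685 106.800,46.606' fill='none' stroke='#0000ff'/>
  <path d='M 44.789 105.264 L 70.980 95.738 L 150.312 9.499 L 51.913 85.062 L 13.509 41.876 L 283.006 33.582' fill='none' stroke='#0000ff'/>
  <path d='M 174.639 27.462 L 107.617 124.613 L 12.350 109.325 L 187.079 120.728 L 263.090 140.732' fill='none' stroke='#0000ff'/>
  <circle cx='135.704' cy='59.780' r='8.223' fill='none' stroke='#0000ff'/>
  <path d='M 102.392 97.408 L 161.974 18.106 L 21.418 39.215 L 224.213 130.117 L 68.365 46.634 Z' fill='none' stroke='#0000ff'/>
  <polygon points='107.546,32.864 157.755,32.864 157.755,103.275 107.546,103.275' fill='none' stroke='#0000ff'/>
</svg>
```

viewBox `0 0 290.680 151.965` with mm width/height → 1 unit = 1 mm. Flip: y_m = 151.965 − y_svg.

**Shape 1** — `<polyline>` open polyline, stroke `#0000ff` → cut (S750, F886). Machine vertices: (46.509,94.571) → (146.596,117.686) → (176.572,136.280) → (106.800,105.359). Open path.

**Shape 2** — `<path>` open polyline, stroke `#0000ff` → cut (S750, F886). Machine vertices: (44.789,46.701) → (70.980,56.227) → (150.312,142.466) → (51.913,66.903) → (13.509,110.089) → (283.006,118.383). Open path.

**Shape 3** — `<path>` open polyline, stroke `#0000ff` → cut (S750, F886). Machine vertices: (174.639,124.503) → (107.617,27.352) → (12.350,42.640) → (187.079,31.237) → (263.090,11.233). Open path.

**Shape 4** — `<circle>` circle, stroke `#0000ff` → cut (S750, F886). Machine vertices: (143.927,92.185) → (141.519,98.000) → (135.704,100.408) → (129.889,98.000) → (127.481,92.185) → (129.889,86.370) → (135.704,83.962) → (141.519,86.370) → (143.927,92.185). Closed: final G1 returns to the first vertex.

**Shape 5** — `<path>` closed polygon, stroke `#0000ff` → cut (S750, F886). Machine vertices: (102.392,54.557) → (161.974,133.859) → (21.418,112.750) → (224.213,21.848) → (68.365,105.331) → (102.392,54.557). Closed: final G1 returns to the first vertex.

**Shape 6** — `<polygon>` rectangle, stroke `#0000ff` → cut (S750, F886). Machine vertices: (107.546,119.101) → (157.755,119.101) → (157.755,48.690) → (107.546,48.690) → (107.546,119.101). Closed: final G1 returns to the first vertex.

; LightBurn 1.5.06
; GRBL device profile, absolute coords
G21
G90
G00 X46.509 Y94.571
M3 S750
G1 X146.596 Y117.686 F886
G1 X176.572 Y136.280 F886
G1 X106.800 Y105.359 F886
M5
G00 X44.789 Y46.701
M3 S750
G1 X70.980 Y56.227 F886
G1 X150.312 Y142.466 F886
G1 X51.913 Y66.903 F886
G1 X13.509 Y110.089 F886
G1 X283.006 Y118.383 F886
M5
G00 X174.639 Y124.503
M3 S750
G1 X107.617 Y27.352 F886
G1 X12.350 Y42.640 F886
G1 X187.079 Y31.237 F886
G1 X263.090 Y11.233 F886
M5
G00 X143.927 Y92.185
M3 S750
G1 X141.519 Y98.000 F886
G1 X135.704 Y100.408 F886
G1 X129.889 Y98.000 F886
G1 X127.481 Y92.185 F886
G1 X129.889 Y86.370 F886
G1 X135.704 Y83.962 F886
G1 X141.519 Y86.370 F886
G1 X143.927 Y92.185 F886
M5
G00 X102.392 Y54.557
M3 S750
G1 X161.974 Y133.859 F886
G1 X21.418 Y112.750 F886
G1 X224.213 Y21.848 F886
G1 X68.365 Y105.331 F886
G1 X102.392 Y54.557 F886
M5
G00 X107.546 Y119.101
M3 S750
G1 X157.755 Y119.101 F886
G1 X157.755 Y48.690 F886
G1 X107.546 Y48.690 F886
G1 X107.546 Y119.101 F886
M5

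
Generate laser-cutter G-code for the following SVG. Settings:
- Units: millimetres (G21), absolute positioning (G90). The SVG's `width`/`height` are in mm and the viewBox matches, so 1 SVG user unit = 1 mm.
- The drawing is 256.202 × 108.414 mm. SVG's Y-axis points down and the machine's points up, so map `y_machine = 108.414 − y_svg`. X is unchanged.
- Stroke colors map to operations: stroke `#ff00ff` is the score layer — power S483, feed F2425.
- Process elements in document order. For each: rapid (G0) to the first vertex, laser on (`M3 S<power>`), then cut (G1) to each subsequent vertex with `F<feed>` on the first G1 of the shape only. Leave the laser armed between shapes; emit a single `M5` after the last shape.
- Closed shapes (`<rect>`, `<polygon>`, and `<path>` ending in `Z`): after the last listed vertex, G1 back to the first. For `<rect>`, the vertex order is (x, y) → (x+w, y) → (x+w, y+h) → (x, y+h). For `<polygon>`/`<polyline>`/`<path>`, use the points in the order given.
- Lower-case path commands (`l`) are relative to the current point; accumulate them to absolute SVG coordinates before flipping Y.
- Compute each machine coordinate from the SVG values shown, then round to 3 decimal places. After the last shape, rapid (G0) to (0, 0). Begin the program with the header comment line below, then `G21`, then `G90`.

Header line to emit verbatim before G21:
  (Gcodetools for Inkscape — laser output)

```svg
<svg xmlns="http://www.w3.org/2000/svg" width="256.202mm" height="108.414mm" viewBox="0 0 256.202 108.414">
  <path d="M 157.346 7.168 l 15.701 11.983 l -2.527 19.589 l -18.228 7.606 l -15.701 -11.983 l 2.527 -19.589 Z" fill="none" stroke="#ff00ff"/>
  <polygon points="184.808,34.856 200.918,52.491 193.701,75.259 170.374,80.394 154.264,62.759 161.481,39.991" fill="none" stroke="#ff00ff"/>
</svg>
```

1 u = 1 mm; y_m = 108.414 − y.

[1] `<path>` regular polygon, #ff00ff→score S483 F2425: (157.346,101.246) → (173.047,89.263) → (170.520,69.674) → (152.292,62.068) → (136.591,74.051) → (139.118,93.640) → (157.346,101.246) (closed)

[2] `<polygon>` regular polygon, #ff00ff→score S483 F2425: (184.808,73.558) → (200.918,55.923) → (193.701,33.155) → (170.374,28.020) → (154.264,45.655) → (161.481,68.423) → (184.808,73.558) (closed)

(Gcodetools for Inkscape — laser output)
G21
G90
G0 X157.346 Y101.246
M3 S483
G1 X173.047 Y89.263 F2425
G1 X170.520 Y69.674
G1 X152.292 Y62.068
G1 X136.591 Y74.051
G1 X139.118 Y93.640
G1 X157.346 Y101.246
G0 X184.808 Y73.558
M3 S483
G1 X200.918 Y55.923 F2425
G1 X193.701 Y33.155
G1 X170.374 Y28.020
G1 X154.264 Y45.655
G1 X161.481 Y68.423
G1 X184.808 Y73.558
M5
G0 X0.000 Y0.000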